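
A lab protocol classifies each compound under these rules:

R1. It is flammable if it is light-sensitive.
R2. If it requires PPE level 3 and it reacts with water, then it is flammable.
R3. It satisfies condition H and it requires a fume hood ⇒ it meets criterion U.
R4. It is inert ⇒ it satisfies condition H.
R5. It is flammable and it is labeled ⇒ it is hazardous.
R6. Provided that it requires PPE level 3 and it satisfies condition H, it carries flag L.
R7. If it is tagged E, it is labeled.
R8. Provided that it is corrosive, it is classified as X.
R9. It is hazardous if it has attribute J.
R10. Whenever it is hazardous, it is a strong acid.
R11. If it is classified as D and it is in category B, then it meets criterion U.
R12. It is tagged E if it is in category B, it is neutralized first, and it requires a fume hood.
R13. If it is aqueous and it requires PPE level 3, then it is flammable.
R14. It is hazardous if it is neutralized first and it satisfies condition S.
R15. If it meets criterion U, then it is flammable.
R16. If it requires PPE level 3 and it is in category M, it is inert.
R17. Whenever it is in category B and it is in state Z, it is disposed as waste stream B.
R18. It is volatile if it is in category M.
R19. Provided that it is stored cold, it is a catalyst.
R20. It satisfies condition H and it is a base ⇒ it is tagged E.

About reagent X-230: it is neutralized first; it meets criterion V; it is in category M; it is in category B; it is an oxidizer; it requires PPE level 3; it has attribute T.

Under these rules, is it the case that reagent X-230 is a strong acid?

No

Forward chaining from the given facts derives: is inert, is volatile, satisfies condition H, carries flag L.
The only rule concluding "it is a strong acid" is R10, which needs "it is hazardous"; that is never established.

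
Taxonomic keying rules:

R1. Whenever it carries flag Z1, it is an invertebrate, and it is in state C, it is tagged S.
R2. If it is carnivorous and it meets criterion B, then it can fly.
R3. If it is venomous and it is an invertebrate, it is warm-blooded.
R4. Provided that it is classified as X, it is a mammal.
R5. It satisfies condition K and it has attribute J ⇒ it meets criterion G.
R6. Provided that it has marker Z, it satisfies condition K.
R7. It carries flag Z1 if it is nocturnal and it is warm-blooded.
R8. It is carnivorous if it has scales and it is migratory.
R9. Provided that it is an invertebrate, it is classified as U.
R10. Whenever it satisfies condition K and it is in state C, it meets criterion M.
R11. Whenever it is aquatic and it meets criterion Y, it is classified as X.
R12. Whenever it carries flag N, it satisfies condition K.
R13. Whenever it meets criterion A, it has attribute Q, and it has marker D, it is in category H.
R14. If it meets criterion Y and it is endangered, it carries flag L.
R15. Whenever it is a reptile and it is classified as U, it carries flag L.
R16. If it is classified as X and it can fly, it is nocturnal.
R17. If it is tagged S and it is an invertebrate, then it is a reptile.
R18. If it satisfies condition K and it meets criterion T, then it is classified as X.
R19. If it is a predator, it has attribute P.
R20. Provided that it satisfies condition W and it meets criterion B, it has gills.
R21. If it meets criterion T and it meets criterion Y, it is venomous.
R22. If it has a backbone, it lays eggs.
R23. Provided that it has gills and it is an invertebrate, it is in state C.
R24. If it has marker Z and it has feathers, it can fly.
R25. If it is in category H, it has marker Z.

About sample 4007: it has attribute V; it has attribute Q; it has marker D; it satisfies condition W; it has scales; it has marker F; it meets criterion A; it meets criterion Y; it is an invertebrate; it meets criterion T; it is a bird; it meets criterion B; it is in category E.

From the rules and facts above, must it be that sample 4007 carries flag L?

Forward chaining from the given facts derives: is classified as U, is in category H, has gills, is venomous, is in state C, has marker Z, is warm-blooded, satisfies condition K, meets criterion M, is classified as X, is a mammal.
Rules concluding "it carries flag L": R14 needs "it is endangered"; R15 needs "it is a reptile" — none of these are established.

No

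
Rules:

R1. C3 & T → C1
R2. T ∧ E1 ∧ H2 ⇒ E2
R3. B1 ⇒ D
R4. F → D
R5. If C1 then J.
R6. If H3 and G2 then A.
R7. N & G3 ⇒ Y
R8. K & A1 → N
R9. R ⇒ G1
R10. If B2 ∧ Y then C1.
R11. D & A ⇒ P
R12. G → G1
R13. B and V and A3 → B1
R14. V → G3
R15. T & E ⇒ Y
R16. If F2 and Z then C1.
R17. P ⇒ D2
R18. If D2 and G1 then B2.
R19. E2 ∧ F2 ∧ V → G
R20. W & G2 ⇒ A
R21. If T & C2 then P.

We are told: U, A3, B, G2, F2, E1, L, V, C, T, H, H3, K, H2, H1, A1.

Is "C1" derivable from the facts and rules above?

Yes

E2  (by R2: T, E1, H2)
A  (by R6: H3, G2)
N  (by R8: K, A1)
B1  (by R13: B, V, A3)
G3  (by R14: V)
G  (by R19: E2, F2, V)
D  (by R3: B1)
Y  (by R7: N, G3)
P  (by R11: D, A)
G1  (by R12: G)
D2  (by R17: P)
B2  (by R18: D2, G1)
C1  (by R10: B2, Y)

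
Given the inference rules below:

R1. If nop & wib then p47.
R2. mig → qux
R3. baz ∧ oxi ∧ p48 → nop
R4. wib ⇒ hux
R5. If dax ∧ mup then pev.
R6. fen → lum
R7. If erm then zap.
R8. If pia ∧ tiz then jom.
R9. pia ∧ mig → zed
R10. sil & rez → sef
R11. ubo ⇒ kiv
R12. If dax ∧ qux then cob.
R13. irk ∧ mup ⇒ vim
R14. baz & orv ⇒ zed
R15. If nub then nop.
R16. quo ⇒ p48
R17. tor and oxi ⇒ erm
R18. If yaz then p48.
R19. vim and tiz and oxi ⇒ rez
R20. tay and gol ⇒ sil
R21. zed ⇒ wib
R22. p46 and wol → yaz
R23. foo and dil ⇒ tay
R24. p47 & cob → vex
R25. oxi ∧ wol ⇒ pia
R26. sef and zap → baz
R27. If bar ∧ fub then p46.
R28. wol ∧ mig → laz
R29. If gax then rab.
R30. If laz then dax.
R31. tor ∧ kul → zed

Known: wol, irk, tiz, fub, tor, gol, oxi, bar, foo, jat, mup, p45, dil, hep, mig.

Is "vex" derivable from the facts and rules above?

qux  (by R2: mig)
vim  (by R13: irk, mup)
erm  (by R17: tor, oxi)
rez  (by R19: vim, tiz, oxi)
tay  (by R23: foo, dil)
pia  (by R25: oxi, wol)
p46  (by R27: bar, fub)
laz  (by R28: wol, mig)
dax  (by R30: laz)
zap  (by R7: erm)
zed  (by R9: pia, mig)
cob  (by R12: dax, qux)
sil  (by R20: tay, gol)
wib  (by R21: zed)
yaz  (by R22: p46, wol)
sef  (by R10: sil, rez)
p48  (by R18: yaz)
baz  (by R26: sef, zap)
nop  (by R3: baz, oxi, p48)
p47  (by R1: nop, wib)
vex  (by R24: p47, cob)

Yes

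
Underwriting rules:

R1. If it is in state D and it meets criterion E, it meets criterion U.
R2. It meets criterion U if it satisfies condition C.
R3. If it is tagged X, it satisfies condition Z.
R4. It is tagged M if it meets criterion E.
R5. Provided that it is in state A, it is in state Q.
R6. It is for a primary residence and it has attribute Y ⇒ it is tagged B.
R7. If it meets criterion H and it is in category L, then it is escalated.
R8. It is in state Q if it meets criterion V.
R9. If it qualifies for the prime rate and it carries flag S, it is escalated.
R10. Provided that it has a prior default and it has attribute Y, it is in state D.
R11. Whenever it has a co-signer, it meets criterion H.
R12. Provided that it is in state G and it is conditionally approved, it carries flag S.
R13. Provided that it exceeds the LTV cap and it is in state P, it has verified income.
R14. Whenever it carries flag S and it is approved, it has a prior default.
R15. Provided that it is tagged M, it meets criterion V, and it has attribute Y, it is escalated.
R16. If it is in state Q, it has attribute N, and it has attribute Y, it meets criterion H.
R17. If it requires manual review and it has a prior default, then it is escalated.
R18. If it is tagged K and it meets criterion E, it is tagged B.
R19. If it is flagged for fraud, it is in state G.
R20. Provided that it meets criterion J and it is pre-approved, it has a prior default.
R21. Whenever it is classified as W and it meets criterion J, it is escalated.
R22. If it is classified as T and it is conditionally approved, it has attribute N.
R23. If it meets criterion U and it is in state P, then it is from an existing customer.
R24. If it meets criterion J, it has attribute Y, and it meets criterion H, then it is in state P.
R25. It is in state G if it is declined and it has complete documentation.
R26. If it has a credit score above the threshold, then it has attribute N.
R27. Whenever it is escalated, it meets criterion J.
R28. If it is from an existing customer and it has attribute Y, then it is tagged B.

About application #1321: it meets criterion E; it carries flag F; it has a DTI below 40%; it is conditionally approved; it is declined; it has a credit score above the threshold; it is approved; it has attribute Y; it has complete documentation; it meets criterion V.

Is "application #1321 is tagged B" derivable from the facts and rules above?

By R4 (it meets criterion E): it is tagged M.
By R8 (it meets criterion V): it is in state Q.
By R15 (it is tagged M, it meets criterion V, it has attribute Y): it is escalated.
By R25 (it is declined, it has complete documentation): it is in state G.
By R26 (it has a credit score above the threshold): it has attribute N.
By R27 (it is escalated): it meets criterion J.
By R12 (it is in state G, it is conditionally approved): it carries flag S.
By R14 (it carries flag S, it is approved): it has a prior default.
By R16 (it is in state Q, it has attribute N, it has attribute Y): it meets criterion H.
By R24 (it meets criterion J, it has attribute Y, it meets criterion H): it is in state P.
By R10 (it has a prior default, it has attribute Y): it is in state D.
By R1 (it is in state D, it meets criterion E): it meets criterion U.
By R23 (it meets criterion U, it is in state P): it is from an existing customer.
By R28 (it is from an existing customer, it has attribute Y): it is tagged B.

Yes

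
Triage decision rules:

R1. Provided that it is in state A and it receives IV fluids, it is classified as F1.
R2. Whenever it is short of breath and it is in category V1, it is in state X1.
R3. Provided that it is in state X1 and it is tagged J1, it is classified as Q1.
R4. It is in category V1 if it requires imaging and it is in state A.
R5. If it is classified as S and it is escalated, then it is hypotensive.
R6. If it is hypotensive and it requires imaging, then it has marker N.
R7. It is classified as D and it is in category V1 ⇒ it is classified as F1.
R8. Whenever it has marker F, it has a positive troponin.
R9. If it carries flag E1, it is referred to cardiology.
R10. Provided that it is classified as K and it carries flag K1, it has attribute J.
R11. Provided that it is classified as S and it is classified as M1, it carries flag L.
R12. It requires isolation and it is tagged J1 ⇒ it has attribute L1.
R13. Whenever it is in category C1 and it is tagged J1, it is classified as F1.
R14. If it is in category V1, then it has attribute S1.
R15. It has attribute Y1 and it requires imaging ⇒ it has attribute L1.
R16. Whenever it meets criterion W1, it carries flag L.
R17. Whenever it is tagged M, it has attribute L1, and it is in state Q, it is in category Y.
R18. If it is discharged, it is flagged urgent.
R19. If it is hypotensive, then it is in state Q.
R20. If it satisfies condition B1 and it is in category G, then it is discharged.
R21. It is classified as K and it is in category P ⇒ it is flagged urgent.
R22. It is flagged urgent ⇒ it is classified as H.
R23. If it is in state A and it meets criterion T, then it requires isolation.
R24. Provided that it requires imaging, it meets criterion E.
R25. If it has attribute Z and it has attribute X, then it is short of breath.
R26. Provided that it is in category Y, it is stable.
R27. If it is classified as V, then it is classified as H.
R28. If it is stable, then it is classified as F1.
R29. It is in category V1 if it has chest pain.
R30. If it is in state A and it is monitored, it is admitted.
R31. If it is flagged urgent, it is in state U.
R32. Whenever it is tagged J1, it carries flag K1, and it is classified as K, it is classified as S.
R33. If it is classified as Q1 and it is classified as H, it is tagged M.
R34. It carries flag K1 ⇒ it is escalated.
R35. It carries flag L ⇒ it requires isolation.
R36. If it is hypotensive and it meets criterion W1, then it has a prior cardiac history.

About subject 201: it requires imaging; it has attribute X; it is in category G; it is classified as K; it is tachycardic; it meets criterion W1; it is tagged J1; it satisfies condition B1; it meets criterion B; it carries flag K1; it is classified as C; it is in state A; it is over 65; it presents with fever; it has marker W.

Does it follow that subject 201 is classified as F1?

No

Forward chaining from the given facts derives: is in category V1, has attribute J, has attribute S1, carries flag L, is discharged, meets criterion E, is classified as S, is escalated, requires isolation, is hypotensive, has marker N, has attribute L1, is flagged urgent, is in state Q, is classified as H, is in state U, has a prior cardiac history.
Rules concluding "it is classified as F1": R1 needs "it receives IV fluids"; R7 needs "it is classified as D"; R13 needs "it is in category C1"; R28 needs "it is stable" — none of these are established.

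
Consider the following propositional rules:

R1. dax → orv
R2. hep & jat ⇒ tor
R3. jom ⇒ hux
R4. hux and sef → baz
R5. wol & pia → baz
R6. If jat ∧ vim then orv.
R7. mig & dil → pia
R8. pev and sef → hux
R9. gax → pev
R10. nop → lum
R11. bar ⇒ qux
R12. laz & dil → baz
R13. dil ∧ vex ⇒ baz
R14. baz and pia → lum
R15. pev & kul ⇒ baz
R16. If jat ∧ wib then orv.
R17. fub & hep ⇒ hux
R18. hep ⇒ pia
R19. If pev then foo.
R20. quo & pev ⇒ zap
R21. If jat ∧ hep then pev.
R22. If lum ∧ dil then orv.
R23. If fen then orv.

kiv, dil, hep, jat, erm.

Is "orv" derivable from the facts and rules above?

No

Forward chaining from the given facts derives: tor, pia, pev, foo.
Rules concluding orv: R1 needs dax; R6 needs vim; R16 needs wib; R22 needs lum; R23 needs fen — none of these are established.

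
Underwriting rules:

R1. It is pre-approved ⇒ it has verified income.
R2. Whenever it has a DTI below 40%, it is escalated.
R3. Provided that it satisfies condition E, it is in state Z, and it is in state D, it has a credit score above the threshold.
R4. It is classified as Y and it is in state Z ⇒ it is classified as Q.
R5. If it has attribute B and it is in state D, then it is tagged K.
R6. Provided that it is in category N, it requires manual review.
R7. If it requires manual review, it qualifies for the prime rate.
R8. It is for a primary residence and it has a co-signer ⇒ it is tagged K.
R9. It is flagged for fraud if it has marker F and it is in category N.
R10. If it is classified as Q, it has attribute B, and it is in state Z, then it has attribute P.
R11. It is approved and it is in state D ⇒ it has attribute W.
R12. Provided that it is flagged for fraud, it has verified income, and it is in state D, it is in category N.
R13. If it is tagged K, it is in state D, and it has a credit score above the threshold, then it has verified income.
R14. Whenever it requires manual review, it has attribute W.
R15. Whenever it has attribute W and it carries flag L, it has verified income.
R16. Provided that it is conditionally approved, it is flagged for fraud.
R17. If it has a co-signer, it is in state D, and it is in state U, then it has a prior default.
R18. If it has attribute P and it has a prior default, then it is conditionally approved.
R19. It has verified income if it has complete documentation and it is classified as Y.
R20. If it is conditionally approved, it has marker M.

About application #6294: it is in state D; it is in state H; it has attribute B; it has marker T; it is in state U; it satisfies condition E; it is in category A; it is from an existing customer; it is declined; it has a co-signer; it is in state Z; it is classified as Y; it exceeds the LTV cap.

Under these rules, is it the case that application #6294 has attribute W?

By R3 (it satisfies condition E, it is in state Z, it is in state D): it has a credit score above the threshold.
By R4 (it is classified as Y, it is in state Z): it is classified as Q.
By R5 (it has attribute B, it is in state D): it is tagged K.
By R10 (it is classified as Q, it has attribute B, it is in state Z): it has attribute P.
By R13 (it is tagged K, it is in state D, it has a credit score above the threshold): it has verified income.
By R17 (it has a co-signer, it is in state D, it is in state U): it has a prior default.
By R18 (it has attribute P, it has a prior default): it is conditionally approved.
By R16 (it is conditionally approved): it is flagged for fraud.
By R12 (it is flagged for fraud, it has verified income, it is in state D): it is in category N.
By R6 (it is in category N): it requires manual review.
By R14 (it requires manual review): it has attribute W.

Yes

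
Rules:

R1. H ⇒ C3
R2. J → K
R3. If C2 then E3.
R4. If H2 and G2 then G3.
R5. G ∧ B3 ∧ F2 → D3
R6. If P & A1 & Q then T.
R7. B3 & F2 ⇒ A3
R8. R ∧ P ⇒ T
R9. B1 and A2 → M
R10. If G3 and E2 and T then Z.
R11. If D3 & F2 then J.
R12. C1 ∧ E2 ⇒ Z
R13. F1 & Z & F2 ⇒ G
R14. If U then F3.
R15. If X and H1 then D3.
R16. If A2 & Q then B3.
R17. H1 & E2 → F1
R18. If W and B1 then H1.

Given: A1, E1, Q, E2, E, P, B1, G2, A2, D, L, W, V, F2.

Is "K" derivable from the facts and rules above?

Forward chaining from the given facts derives: T, M, B3, H1, A3, F1.
The only rule concluding K is R2, which needs J; that is never established.

No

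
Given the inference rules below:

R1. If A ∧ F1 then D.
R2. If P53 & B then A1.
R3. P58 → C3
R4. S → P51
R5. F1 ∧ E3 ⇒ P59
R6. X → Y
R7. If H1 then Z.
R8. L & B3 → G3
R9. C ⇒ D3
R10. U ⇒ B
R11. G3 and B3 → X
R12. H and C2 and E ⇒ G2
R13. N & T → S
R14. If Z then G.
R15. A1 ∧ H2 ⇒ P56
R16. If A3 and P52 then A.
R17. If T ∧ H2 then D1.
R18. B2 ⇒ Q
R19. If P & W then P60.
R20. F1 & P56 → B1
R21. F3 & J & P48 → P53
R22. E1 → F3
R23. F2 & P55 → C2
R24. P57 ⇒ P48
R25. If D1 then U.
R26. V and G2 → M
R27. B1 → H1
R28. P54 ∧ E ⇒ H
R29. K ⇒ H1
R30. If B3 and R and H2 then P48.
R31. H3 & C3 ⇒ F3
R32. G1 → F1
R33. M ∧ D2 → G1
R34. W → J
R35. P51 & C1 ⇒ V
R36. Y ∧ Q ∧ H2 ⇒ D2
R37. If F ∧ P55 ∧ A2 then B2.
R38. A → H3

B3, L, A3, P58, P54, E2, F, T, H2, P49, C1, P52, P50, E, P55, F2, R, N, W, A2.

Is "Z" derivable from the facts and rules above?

Yes

C3  (by R3: P58)
G3  (by R8: L, B3)
X  (by R11: G3, B3)
S  (by R13: N, T)
A  (by R16: A3, P52)
D1  (by R17: T, H2)
C2  (by R23: F2, P55)
U  (by R25: D1)
H  (by R28: P54, E)
P48  (by R30: B3, R, H2)
J  (by R34: W)
B2  (by R37: F, P55, A2)
H3  (by R38: A)
P51  (by R4: S)
Y  (by R6: X)
B  (by R10: U)
G2  (by R12: H, C2, E)
Q  (by R18: B2)
F3  (by R31: H3, C3)
V  (by R35: P51, C1)
D2  (by R36: Y, Q, H2)
P53  (by R21: F3, J, P48)
M  (by R26: V, G2)
G1  (by R33: M, D2)
A1  (by R2: P53, B)
P56  (by R15: A1, H2)
F1  (by R32: G1)
B1  (by R20: F1, P56)
H1  (by R27: B1)
Z  (by R7: H1)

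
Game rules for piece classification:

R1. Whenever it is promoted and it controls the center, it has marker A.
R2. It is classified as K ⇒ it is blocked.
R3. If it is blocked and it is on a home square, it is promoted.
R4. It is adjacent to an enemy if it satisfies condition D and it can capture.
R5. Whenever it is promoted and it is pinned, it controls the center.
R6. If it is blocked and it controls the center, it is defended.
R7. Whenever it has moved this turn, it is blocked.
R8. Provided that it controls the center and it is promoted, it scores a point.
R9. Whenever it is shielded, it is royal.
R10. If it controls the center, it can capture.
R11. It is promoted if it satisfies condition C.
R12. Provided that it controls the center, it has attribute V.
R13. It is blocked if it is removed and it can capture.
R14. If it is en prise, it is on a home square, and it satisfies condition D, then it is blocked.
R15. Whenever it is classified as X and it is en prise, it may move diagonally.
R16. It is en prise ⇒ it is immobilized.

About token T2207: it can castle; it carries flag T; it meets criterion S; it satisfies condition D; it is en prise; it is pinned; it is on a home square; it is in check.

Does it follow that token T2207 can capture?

Yes

By R14 (it is en prise, it is on a home square, it satisfies condition D): it is blocked.
By R3 (it is blocked, it is on a home square): it is promoted.
By R5 (it is promoted, it is pinned): it controls the center.
By R10 (it controls the center): it can capture.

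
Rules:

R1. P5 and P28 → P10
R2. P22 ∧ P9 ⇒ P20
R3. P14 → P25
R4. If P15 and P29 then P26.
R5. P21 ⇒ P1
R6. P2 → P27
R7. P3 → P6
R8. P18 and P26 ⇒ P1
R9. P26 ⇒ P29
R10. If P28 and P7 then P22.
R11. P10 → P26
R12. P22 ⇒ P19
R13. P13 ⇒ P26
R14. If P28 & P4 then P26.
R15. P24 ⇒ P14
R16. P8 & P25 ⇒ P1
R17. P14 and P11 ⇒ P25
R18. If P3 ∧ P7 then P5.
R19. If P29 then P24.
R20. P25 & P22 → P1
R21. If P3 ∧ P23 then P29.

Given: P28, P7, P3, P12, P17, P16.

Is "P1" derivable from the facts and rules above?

Yes

P22  (by R10: P28, P7)
P5  (by R18: P3, P7)
P10  (by R1: P5, P28)
P26  (by R11: P10)
P29  (by R9: P26)
P24  (by R19: P29)
P14  (by R15: P24)
P25  (by R3: P14)
P1  (by R20: P25, P22)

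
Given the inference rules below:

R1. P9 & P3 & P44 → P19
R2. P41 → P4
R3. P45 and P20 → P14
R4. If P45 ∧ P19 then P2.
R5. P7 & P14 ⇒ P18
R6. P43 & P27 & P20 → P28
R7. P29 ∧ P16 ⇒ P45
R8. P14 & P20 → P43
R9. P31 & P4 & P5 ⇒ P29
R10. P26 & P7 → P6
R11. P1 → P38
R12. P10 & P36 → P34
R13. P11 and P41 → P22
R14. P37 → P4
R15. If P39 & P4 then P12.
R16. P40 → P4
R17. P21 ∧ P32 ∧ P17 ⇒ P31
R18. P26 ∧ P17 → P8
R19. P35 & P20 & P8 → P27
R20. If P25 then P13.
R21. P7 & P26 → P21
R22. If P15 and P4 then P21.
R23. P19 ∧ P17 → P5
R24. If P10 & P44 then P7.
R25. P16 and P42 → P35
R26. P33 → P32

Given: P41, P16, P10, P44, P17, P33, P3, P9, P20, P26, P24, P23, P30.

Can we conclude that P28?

Forward chaining from the given facts derives: P19, P4, P8, P5, P7, P32, P6, P21, P31, P29, P45, P14, P2, P18, P43.
The only rule concluding P28 is R6, which needs P27; that is never established.

No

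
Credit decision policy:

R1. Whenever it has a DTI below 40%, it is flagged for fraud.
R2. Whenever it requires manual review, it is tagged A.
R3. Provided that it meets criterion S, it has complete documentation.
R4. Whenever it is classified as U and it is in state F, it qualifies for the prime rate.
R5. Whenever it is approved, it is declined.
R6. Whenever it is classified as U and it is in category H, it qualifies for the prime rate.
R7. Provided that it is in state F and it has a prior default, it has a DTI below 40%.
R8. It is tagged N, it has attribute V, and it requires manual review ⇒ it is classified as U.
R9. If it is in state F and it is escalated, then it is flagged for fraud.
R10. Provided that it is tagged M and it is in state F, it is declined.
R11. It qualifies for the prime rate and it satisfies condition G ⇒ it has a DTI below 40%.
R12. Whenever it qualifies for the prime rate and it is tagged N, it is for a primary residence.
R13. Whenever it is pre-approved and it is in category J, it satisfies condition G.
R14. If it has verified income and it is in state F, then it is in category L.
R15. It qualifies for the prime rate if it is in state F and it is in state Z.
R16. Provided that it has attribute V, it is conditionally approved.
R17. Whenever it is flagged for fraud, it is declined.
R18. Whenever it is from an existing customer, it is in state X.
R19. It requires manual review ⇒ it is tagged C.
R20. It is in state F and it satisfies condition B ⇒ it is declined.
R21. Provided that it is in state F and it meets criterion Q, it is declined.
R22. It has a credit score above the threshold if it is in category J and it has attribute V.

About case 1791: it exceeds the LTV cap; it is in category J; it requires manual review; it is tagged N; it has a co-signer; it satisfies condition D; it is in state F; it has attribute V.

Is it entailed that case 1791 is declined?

Forward chaining from the given facts derives: is tagged A, is classified as U, is conditionally approved, is tagged C, has a credit score above the threshold, qualifies for the prime rate, is for a primary residence.
Rules concluding "it is declined": R5 needs "it is approved"; R10 needs "it is tagged M"; R17 needs "it is flagged for fraud"; R20 needs "it satisfies condition B"; R21 needs "it meets criterion Q" — none of these are established.

No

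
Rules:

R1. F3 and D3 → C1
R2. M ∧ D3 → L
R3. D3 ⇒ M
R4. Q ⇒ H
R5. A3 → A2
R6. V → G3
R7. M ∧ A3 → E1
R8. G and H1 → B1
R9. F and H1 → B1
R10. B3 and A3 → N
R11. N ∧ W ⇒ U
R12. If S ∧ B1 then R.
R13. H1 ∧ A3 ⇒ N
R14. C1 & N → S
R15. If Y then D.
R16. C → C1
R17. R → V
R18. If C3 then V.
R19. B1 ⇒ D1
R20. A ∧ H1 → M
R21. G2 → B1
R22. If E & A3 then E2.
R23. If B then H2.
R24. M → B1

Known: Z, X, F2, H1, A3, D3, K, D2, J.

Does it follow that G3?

Forward chaining from the given facts derives: M, A2, E1, N, B1, L, D1.
The only rule concluding G3 is R6, which needs V; that is never established.

No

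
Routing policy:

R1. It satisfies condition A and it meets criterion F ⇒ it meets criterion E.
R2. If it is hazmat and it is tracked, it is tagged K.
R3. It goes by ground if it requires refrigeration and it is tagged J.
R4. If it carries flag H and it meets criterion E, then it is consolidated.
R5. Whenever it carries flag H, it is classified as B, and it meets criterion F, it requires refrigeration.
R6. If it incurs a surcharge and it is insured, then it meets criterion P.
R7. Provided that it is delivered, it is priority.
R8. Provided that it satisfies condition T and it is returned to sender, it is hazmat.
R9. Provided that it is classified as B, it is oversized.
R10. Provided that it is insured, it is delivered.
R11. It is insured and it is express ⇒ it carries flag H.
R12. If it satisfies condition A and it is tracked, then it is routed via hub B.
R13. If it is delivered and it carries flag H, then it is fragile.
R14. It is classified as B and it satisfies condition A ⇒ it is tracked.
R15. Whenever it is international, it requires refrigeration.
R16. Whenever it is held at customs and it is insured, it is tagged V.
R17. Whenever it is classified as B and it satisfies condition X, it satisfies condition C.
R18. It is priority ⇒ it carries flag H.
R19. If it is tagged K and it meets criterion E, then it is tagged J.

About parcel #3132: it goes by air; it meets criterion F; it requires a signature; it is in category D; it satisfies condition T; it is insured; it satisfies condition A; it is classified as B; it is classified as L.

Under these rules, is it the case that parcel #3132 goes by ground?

No

Forward chaining from the given facts derives: meets criterion E, is oversized, is delivered, is tracked, is priority, is routed via hub B, carries flag H, is consolidated, requires refrigeration, is fragile.
The only rule concluding "it goes by ground" is R3, which needs "it is tagged J"; that is never established.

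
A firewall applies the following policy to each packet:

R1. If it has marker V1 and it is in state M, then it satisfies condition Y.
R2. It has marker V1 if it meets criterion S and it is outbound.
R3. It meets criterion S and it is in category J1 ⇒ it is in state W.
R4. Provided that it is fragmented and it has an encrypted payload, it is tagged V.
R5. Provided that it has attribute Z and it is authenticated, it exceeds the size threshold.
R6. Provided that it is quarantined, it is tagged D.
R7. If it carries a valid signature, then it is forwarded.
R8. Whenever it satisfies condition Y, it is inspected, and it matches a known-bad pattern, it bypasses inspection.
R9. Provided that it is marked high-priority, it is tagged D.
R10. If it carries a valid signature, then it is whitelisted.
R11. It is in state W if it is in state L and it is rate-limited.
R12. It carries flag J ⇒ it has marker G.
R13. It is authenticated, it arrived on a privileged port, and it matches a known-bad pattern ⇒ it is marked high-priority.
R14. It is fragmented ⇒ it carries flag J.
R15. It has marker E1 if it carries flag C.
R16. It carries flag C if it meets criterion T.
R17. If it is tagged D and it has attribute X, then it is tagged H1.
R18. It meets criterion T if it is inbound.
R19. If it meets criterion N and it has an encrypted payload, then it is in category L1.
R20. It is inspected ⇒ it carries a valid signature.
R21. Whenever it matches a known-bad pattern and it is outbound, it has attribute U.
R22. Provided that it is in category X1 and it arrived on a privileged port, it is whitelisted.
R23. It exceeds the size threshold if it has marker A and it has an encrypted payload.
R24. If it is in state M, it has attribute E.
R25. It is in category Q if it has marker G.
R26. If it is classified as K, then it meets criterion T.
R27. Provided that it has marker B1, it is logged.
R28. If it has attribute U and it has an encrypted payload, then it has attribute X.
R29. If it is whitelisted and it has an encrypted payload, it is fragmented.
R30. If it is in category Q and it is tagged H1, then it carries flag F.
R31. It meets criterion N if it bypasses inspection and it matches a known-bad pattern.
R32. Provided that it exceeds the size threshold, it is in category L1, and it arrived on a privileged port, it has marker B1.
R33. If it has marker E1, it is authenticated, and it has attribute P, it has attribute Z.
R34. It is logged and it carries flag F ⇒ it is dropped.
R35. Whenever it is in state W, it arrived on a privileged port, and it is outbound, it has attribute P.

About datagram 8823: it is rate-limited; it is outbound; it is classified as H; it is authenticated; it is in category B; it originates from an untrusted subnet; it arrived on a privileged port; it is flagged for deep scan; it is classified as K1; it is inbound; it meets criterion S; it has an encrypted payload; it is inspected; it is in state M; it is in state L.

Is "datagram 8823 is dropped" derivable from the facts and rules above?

No

Forward chaining from the given facts derives: has marker V1, is in state W, meets criterion T, carries a valid signature, has attribute E, has attribute P, satisfies condition Y, is forwarded, is whitelisted, carries flag C, is fragmented, is tagged V, carries flag J, has marker E1, has attribute Z, exceeds the size threshold, has marker G, is in category Q.
The only rule concluding "it is dropped" is R34, which needs "it is logged"; that is never established.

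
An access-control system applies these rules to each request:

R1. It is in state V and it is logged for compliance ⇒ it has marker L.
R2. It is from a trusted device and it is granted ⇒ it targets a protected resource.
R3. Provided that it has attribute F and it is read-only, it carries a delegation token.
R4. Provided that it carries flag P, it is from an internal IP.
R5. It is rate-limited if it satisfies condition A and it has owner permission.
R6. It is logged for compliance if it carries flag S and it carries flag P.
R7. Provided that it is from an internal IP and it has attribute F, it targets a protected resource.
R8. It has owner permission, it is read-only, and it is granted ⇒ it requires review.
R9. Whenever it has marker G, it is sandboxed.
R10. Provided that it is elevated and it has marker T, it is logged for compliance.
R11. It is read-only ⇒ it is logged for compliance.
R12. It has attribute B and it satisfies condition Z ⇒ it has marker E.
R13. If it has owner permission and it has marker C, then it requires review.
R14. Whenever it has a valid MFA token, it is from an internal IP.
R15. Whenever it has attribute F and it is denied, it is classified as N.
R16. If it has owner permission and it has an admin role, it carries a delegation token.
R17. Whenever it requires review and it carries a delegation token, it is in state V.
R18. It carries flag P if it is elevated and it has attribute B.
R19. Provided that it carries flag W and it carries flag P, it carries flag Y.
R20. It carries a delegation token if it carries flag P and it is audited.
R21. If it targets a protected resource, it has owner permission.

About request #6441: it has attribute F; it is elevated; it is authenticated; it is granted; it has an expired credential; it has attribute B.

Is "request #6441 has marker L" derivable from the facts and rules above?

Forward chaining from the given facts derives: carries flag P, is from an internal IP, targets a protected resource, has owner permission.
The only rule concluding "it has marker L" is R1, which needs "it is in state V"; that is never established.

No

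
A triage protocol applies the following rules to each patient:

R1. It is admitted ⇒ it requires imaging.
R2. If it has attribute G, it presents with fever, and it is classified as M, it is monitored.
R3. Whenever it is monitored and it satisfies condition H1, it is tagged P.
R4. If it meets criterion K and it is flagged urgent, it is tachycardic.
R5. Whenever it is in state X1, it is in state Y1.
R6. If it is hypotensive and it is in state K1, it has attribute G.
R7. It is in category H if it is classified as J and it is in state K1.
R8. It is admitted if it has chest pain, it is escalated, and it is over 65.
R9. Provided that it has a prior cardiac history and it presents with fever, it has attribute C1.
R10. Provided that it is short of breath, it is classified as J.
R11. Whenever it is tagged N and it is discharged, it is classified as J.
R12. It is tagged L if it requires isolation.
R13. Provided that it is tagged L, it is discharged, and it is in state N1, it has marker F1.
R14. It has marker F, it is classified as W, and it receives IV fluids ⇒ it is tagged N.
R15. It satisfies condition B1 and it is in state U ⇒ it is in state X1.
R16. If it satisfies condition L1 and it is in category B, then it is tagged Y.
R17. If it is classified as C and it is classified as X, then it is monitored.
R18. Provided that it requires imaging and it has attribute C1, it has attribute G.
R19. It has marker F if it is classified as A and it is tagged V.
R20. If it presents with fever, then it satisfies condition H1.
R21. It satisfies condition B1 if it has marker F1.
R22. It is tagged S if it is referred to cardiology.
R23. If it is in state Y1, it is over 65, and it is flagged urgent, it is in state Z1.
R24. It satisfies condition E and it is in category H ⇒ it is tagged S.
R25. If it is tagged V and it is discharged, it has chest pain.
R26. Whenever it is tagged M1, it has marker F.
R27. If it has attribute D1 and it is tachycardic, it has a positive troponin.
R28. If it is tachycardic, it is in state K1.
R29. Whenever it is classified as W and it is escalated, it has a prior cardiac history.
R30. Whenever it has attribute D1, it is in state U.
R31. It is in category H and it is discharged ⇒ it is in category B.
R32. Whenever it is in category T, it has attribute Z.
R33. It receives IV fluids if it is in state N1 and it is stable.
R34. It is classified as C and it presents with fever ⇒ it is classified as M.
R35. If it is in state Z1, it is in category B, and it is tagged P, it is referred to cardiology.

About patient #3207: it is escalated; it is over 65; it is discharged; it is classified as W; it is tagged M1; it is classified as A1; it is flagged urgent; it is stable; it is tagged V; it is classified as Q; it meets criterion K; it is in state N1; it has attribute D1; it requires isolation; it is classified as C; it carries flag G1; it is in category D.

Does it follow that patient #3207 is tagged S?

No

Forward chaining from the given facts derives: is tachycardic, is tagged L, has marker F1, satisfies condition B1, has chest pain, has marker F, has a positive troponin, is in state K1, has a prior cardiac history, is in state U, receives IV fluids, is admitted, is tagged N, is in state X1, requires imaging, is in state Y1, is classified as J, is in state Z1, is in category H, is in category B.
Rules concluding "it is tagged S": R22 needs "it is referred to cardiology"; R24 needs "it satisfies condition E" — none of these are established.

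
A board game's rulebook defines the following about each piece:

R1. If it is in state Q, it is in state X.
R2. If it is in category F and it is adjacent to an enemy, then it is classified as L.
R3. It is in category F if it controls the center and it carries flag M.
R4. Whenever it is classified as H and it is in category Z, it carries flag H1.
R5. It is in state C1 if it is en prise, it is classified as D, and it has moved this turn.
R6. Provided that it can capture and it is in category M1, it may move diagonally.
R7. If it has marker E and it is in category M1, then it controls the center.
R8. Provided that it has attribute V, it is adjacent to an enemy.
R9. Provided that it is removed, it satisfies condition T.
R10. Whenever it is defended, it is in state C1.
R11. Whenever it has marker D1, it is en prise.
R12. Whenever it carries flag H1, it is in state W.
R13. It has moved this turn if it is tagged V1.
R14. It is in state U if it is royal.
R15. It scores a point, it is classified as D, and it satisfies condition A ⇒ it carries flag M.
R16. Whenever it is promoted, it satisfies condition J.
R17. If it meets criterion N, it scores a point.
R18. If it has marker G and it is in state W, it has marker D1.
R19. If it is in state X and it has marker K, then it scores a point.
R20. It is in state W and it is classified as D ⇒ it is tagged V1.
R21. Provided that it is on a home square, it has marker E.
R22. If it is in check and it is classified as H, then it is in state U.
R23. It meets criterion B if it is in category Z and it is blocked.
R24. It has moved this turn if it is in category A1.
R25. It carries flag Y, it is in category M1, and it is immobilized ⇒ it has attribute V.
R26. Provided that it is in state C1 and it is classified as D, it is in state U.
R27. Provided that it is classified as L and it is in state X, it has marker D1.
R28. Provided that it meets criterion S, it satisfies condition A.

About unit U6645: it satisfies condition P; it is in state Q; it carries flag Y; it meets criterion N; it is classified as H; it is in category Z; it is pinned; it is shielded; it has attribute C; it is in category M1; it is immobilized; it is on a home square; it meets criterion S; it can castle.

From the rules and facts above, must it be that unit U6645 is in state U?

No

Forward chaining from the given facts derives: is in state X, carries flag H1, is in state W, scores a point, has marker E, has attribute V, satisfies condition A, controls the center, is adjacent to an enemy.
Rules concluding "it is in state U": R14 needs "it is royal"; R22 needs "it is in check"; R26 needs "it is in state C1" — none of these are established.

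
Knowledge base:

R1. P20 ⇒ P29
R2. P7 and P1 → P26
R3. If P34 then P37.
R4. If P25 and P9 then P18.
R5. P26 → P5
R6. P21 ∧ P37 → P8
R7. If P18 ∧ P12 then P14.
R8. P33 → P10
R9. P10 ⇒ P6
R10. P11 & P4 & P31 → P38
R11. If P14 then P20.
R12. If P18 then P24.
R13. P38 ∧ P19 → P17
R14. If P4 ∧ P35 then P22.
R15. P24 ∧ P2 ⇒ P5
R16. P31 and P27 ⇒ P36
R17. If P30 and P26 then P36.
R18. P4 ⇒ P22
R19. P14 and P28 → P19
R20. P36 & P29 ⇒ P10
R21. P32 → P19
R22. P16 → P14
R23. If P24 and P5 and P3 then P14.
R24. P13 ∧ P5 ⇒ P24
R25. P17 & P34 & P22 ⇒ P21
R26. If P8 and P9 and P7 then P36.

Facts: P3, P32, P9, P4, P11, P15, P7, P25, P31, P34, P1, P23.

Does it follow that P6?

Yes

P26  (by R2: P7, P1)
P37  (by R3: P34)
P18  (by R4: P25, P9)
P5  (by R5: P26)
P38  (by R10: P11, P4, P31)
P24  (by R12: P18)
P22  (by R18: P4)
P19  (by R21: P32)
P14  (by R23: P24, P5, P3)
P20  (by R11: P14)
P17  (by R13: P38, P19)
P21  (by R25: P17, P34, P22)
P29  (by R1: P20)
P8  (by R6: P21, P37)
P36  (by R26: P8, P9, P7)
P10  (by R20: P36, P29)
P6  (by R9: P10)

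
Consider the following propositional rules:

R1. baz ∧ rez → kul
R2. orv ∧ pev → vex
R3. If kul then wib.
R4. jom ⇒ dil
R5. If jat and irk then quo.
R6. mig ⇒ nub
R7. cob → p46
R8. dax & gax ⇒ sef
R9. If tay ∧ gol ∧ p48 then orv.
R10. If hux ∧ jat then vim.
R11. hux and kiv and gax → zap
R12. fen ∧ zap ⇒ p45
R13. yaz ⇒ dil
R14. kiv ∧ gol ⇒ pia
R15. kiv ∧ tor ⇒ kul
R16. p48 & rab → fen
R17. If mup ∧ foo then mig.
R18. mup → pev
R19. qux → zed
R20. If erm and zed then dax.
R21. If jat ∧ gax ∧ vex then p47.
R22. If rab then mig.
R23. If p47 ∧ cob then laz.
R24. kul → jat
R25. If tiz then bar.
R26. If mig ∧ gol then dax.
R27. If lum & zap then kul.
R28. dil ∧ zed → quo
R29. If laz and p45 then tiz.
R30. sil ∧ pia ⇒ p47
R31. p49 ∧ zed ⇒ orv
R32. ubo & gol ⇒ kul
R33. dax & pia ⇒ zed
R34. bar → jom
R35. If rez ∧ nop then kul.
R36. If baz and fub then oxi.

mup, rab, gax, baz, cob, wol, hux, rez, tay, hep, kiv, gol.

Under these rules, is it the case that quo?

Forward chaining from the given facts derives: kul, wib, p46, zap, pia, pev, mig, jat, dax, zed, nub, sef, vim.
Rules concluding quo: R5 needs irk; R28 needs dil — none of these are established.

No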